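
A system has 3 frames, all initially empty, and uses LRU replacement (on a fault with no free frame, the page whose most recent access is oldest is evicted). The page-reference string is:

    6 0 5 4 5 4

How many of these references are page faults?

4

6 -> fault, frames [6]
0 -> fault, frames [6, 0]
5 -> fault, frames [6, 0, 5]
4 -> fault, evict 6, frames [0, 5, 4]
5 -> hit
4 -> hit
Page faults: 4.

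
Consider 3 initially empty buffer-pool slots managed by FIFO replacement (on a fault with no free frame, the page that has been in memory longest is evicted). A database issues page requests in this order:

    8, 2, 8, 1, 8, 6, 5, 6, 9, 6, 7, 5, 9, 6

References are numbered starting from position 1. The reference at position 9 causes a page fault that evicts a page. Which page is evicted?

pos 1: 8 → miss, frames (8)
pos 2: 2 → miss, frames (8 2)
pos 3: 8 → hit
pos 4: 1 → miss, frames (8 2 1)
pos 5: 8 → hit
pos 6: 6 → miss, evict 8, frames (2 1 6)
pos 7: 5 → miss, evict 2, frames (1 6 5)
pos 8: 6 → hit
pos 9: 9 → miss, evict 1, frames (6 5 9)
At position 9, page 1 is evicted.

1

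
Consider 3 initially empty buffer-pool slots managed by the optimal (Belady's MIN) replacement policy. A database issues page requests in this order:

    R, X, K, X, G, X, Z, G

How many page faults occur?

5

R → fault, frames (R)
X → fault, frames (R X)
K → fault, frames (R X K)
X → hit
G → fault, evict K, frames (R X G)
X → hit
Z → fault, evict X, frames (R G Z)
G → hit
Page faults: 5.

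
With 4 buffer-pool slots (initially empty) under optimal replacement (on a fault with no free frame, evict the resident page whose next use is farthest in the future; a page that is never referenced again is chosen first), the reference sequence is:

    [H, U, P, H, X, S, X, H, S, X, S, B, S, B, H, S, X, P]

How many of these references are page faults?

H -> miss, frames {H}
U -> miss, frames {H,U}
P -> miss, frames {H,U,P}
H -> hit
X -> miss, frames {H,U,P,X}
S -> miss, evict U, frames {H,P,X,S}
X -> hit
H -> hit
S -> hit
X -> hit
S -> hit
B -> miss, evict P, frames {H,X,S,B}
S -> hit
B -> hit
H -> hit
S -> hit
X -> hit
P -> miss, evict B, frames {H,X,S,P}
Page faults: 7.

7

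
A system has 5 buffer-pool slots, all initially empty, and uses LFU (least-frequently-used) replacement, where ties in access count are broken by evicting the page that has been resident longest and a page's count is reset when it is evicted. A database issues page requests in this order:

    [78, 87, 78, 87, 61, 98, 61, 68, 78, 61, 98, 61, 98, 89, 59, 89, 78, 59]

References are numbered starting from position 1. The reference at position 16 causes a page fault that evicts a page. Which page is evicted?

59

pos 1: 78 → miss, frames {78}
pos 2: 87 → miss, frames {78,87}
pos 3: 78 → hit
pos 4: 87 → hit
pos 5: 61 → miss, frames {78,87,61}
pos 6: 98 → miss, frames {78,87,61,98}
pos 7: 61 → hit
pos 8: 68 → miss, frames {78,87,61,98,68}
pos 9: 78 → hit
pos 10: 61 → hit
pos 11: 98 → hit
pos 12: 61 → hit
pos 13: 98 → hit
pos 14: 89 → miss, evict 68, frames {78,87,61,98,89}
pos 15: 59 → miss, evict 89, frames {78,87,61,98,59}
pos 16: 89 → miss, evict 59, frames {78,87,61,98,89}
At position 16, page 59 is evicted.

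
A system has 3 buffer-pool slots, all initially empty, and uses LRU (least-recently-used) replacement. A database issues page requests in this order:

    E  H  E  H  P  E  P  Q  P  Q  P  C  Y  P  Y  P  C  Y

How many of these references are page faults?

6

E -> miss, frames {E}
H -> miss, frames {E,H}
E -> hit
H -> hit
P -> miss, frames {E,H,P}
E -> hit
P -> hit
Q -> miss, evict H, frames {E,P,Q}
P -> hit
Q -> hit
P -> hit
C -> miss, evict E, frames {Q,P,C}
Y -> miss, evict Q, frames {P,C,Y}
P -> hit
Y -> hit
P -> hit
C -> hit
Y -> hit
Page faults: 6.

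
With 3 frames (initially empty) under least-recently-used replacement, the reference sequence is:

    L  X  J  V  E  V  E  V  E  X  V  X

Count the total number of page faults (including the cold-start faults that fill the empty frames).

6

L -> miss, frames [L]
X -> miss, frames [L, X]
J -> miss, frames [L, X, J]
V -> miss, evict L, frames [X, J, V]
E -> miss, evict X, frames [J, V, E]
V -> hit
E -> hit
V -> hit
E -> hit
X -> miss, evict J, frames [V, E, X]
V -> hit
X -> hit
Page faults: 6.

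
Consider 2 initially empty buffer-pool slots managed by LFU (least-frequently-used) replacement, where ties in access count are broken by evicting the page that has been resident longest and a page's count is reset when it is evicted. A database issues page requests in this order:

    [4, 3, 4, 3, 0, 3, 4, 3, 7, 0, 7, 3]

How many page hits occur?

5

4 → miss, frames {4}
3 → miss, frames {4,3}
4 → hit
3 → hit
0 → miss, evict 4, frames {3,0}
3 → hit
4 → miss, evict 0, frames {3,4}
3 → hit
7 → miss, evict 4, frames {3,7}
0 → miss, evict 7, frames {3,0}
7 → miss, evict 0, frames {3,7}
3 → hit
Hits: 5.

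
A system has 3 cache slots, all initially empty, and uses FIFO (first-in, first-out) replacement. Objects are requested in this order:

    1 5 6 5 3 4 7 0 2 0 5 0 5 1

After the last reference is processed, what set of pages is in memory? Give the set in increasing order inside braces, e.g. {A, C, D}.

1 → fault, frames {1}
5 → fault, frames {1,5}
6 → fault, frames {1,5,6}
5 → hit
3 → fault, evict 1, frames {5,6,3}
4 → fault, evict 5, frames {6,3,4}
7 → fault, evict 6, frames {3,4,7}
0 → fault, evict 3, frames {4,7,0}
2 → fault, evict 4, frames {7,0,2}
0 → hit
5 → fault, evict 7, frames {0,2,5}
0 → hit
5 → hit
1 → fault, evict 0, frames {2,5,1}

{1, 2, 5}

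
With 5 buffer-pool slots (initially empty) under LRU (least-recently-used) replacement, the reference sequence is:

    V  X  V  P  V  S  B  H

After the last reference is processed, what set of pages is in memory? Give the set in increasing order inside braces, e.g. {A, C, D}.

{B, H, P, S, V}

V: fault, frames {V}
X: fault, frames {V,X}
V: hit
P: fault, frames {X,V,P}
V: hit
S: fault, frames {X,P,V,S}
B: fault, frames {X,P,V,S,B}
H: fault, evict X, frames {P,V,S,B,H}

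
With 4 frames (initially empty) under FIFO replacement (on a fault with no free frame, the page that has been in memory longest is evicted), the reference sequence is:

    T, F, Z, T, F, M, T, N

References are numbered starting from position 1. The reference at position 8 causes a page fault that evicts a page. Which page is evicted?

T

pos 1: T -> fault, frames {T}
pos 2: F -> fault, frames {T,F}
pos 3: Z -> fault, frames {T,F,Z}
pos 4: T -> hit
pos 5: F -> hit
pos 6: M -> fault, frames {T,F,Z,M}
pos 7: T -> hit
pos 8: N -> fault, evict T, frames {F,Z,M,N}
At position 8, page T is evicted.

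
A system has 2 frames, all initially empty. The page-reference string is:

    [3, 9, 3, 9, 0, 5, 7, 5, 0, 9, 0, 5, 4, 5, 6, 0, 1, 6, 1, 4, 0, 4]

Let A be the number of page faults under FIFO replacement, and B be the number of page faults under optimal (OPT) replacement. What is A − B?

Under FIFO: F F . . F F F . F F . F F . F F F F . F F . → 15 faults.
Under OPT: F F . . F F F . F F . F F . F F F . . F F . → 14 faults.
A − B = 15 − 14 = 1.

1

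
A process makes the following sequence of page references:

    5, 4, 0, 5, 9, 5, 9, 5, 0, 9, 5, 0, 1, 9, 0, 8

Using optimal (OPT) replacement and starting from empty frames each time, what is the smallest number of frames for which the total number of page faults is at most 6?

f=1: 16 faults
f=2: 9 faults
f=3: 6 faults
f=4: 6 faults
f=5: 6 faults
f=6: 6 faults
Smallest f with faults ≤ 6 is 3.

3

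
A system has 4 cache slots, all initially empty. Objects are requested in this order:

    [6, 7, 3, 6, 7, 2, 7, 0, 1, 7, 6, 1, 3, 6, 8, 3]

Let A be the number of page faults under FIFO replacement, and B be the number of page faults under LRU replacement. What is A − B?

Under FIFO: F F F . . F . F F F F . F . F . → 10 faults.
Under LRU: F F F . . F . F F . F . F . F . → 9 faults.
A − B = 10 − 9 = 1.

1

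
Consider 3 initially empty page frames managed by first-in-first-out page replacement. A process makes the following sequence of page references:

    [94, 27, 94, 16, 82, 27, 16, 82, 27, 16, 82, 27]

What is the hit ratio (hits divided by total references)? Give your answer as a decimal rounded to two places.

0.67

94: fault, frames [94]
27: fault, frames [94, 27]
94: hit
16: fault, frames [94, 27, 16]
82: fault, evict 94, frames [27, 16, 82]
27: hit
16: hit
82: hit
27: hit
16: hit
82: hit
27: hit
Hits: 8 of 12 references → 8/12 = 0.6667.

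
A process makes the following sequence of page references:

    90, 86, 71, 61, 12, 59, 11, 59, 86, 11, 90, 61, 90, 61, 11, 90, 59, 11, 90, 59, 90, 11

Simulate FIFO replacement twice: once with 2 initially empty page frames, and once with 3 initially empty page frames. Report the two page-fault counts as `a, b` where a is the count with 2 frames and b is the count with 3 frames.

2 frames: F F F F F F F . F . F F . . F F F F F F . F → 17 faults.
3 frames: F F F F F F F . F . F F . . F . F . F . . . → 13 faults.
13 < 17: adding a frame reduced faults, as is typical.

17, 13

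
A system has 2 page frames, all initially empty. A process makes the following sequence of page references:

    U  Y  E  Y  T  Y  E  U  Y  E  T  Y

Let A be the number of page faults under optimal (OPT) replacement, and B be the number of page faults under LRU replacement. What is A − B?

-2

Under OPT: F F F . F . F F . F F . → 8 faults.
Under LRU: F F F . F . F F F F F F → 10 faults.
A − B = 8 − 10 = -2.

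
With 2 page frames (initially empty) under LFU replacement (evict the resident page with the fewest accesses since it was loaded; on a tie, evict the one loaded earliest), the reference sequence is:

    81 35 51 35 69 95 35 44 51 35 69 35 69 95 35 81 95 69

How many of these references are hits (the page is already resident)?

6

81 -> fault, frames {81}
35 -> fault, frames {81,35}
51 -> fault, evict 81, frames {35,51}
35 -> hit
69 -> fault, evict 51, frames {35,69}
95 -> fault, evict 69, frames {35,95}
35 -> hit
44 -> fault, evict 95, frames {35,44}
51 -> fault, evict 44, frames {35,51}
35 -> hit
69 -> fault, evict 51, frames {35,69}
35 -> hit
69 -> hit
95 -> fault, evict 69, frames {35,95}
35 -> hit
81 -> fault, evict 95, frames {35,81}
95 -> fault, evict 81, frames {35,95}
69 -> fault, evict 95, frames {35,69}
Hits: 6.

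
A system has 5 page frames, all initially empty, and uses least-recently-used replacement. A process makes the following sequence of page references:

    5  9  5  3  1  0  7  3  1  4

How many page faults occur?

7

5 -> fault, frames (5)
9 -> fault, frames (5 9)
5 -> hit
3 -> fault, frames (9 5 3)
1 -> fault, frames (9 5 3 1)
0 -> fault, frames (9 5 3 1 0)
7 -> fault, evict 9, frames (5 3 1 0 7)
3 -> hit
1 -> hit
4 -> fault, evict 5, frames (0 7 3 1 4)
Page faults: 7.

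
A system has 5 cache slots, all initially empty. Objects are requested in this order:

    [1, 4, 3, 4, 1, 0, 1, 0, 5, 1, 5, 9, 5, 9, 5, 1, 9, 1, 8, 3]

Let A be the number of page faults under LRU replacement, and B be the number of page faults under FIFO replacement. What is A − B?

Under LRU: F F F . . F . . F . . F . . . . . . F F → 8 faults.
Under FIFO: F F F . . F . . F . . F . . . F . . F F → 9 faults.
A − B = 8 − 9 = -1.

-1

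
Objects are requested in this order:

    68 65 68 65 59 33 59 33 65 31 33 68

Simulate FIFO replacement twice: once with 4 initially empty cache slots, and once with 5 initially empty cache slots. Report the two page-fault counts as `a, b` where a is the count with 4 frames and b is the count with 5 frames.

4 frames: F F . . F F . . . F . F → 6 faults.
5 frames: F F . . F F . . . F . . → 5 faults.
5 < 6: adding a frame reduced faults, as is typical.

6, 5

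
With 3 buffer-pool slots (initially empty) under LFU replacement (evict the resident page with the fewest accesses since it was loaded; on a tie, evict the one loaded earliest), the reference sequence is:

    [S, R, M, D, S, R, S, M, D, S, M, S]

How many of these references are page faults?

8

S -> fault, frames (S)
R -> fault, frames (S R)
M -> fault, frames (S R M)
D -> fault, evict S, frames (R M D)
S -> fault, evict R, frames (M D S)
R -> fault, evict M, frames (D S R)
S -> hit
M -> fault, evict D, frames (S R M)
D -> fault, evict R, frames (S M D)
S -> hit
M -> hit
S -> hit
Page faults: 8.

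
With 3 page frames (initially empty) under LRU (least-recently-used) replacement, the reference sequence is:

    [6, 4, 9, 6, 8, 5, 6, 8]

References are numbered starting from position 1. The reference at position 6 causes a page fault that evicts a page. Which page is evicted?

9

pos 1: 6 → fault, frames [6]
pos 2: 4 → fault, frames [6, 4]
pos 3: 9 → fault, frames [6, 4, 9]
pos 4: 6 → hit
pos 5: 8 → fault, evict 4, frames [9, 6, 8]
pos 6: 5 → fault, evict 9, frames [6, 8, 5]
At position 6, page 9 is evicted.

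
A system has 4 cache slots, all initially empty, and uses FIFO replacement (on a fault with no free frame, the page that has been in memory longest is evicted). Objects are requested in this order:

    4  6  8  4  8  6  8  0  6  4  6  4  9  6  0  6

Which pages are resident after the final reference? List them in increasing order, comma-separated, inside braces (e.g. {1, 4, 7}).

4 → fault, frames {4}
6 → fault, frames {4,6}
8 → fault, frames {4,6,8}
4 → hit
8 → hit
6 → hit
8 → hit
0 → fault, frames {4,6,8,0}
6 → hit
4 → hit
6 → hit
4 → hit
9 → fault, evict 4, frames {6,8,0,9}
6 → hit
0 → hit
6 → hit

{0, 6, 8, 9}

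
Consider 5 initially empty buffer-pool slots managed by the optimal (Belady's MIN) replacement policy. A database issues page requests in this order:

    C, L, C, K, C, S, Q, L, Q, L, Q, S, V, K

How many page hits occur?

8

C -> fault, frames (C)
L -> fault, frames (C L)
C -> hit
K -> fault, frames (C L K)
C -> hit
S -> fault, frames (C L K S)
Q -> fault, frames (C L K S Q)
L -> hit
Q -> hit
L -> hit
Q -> hit
S -> hit
V -> fault, evict Q, frames (C L K S V)
K -> hit
Hits: 8.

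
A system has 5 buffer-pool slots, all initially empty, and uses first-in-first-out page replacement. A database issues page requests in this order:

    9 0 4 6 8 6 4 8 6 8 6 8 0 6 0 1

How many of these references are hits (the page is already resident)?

9 -> miss, frames {9}
0 -> miss, frames {9,0}
4 -> miss, frames {9,0,4}
6 -> miss, frames {9,0,4,6}
8 -> miss, frames {9,0,4,6,8}
6 -> hit
4 -> hit
8 -> hit
6 -> hit
8 -> hit
6 -> hit
8 -> hit
0 -> hit
6 -> hit
0 -> hit
1 -> miss, evict 9, frames {0,4,6,8,1}
Hits: 10.

10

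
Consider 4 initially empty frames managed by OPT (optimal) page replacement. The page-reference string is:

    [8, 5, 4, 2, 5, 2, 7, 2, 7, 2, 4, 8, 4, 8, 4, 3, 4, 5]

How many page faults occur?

8 → fault, frames {8}
5 → fault, frames {8,5}
4 → fault, frames {8,5,4}
2 → fault, frames {8,5,4,2}
5 → hit
2 → hit
7 → fault, evict 5, frames {8,4,2,7}
2 → hit
7 → hit
2 → hit
4 → hit
8 → hit
4 → hit
8 → hit
4 → hit
3 → fault, evict 7, frames {8,4,2,3}
4 → hit
5 → fault, evict 3, frames {8,4,2,5}
Page faults: 7.

7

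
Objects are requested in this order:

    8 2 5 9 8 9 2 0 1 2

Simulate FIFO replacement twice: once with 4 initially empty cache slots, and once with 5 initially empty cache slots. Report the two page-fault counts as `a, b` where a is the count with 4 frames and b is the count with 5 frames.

7, 6

4 frames: F F F F . . . F F F → 7 faults.
5 frames: F F F F . . . F F . → 6 faults.
6 < 7: adding a frame reduced faults, as is typical.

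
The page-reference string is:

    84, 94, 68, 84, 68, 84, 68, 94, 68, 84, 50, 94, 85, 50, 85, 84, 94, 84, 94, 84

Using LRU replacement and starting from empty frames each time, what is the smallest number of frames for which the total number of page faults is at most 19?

2

f=1: 20 faults
f=2: 12 faults
f=3: 8 faults
f=4: 5 faults
f=5: 5 faults
Smallest f with faults ≤ 19 is 2.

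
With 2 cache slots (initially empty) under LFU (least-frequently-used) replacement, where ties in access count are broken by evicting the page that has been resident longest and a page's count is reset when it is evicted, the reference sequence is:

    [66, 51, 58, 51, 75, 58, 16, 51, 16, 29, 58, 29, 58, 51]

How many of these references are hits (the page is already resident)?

4

66 -> miss, frames {66}
51 -> miss, frames {66,51}
58 -> miss, evict 66, frames {51,58}
51 -> hit
75 -> miss, evict 58, frames {51,75}
58 -> miss, evict 75, frames {51,58}
16 -> miss, evict 58, frames {51,16}
51 -> hit
16 -> hit
29 -> miss, evict 16, frames {51,29}
58 -> miss, evict 29, frames {51,58}
29 -> miss, evict 58, frames {51,29}
58 -> miss, evict 29, frames {51,58}
51 -> hit
Hits: 4.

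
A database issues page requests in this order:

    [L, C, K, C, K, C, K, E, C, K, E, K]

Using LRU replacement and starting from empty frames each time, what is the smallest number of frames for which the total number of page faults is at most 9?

f=1: 12 faults
f=2: 7 faults
f=3: 4 faults
f=4: 4 faults
Smallest f with faults ≤ 9 is 2.

2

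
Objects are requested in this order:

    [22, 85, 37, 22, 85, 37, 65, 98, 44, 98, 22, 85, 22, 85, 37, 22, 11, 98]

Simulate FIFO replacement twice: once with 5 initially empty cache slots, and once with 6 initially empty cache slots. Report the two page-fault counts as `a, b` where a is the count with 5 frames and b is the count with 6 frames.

5 frames: F F F . . . F F F . F F . . F . F F → 11 faults.
6 frames: F F F . . . F F F . . . . . . . F . → 7 faults.
7 < 11: adding a frame reduced faults, as is typical.

11, 7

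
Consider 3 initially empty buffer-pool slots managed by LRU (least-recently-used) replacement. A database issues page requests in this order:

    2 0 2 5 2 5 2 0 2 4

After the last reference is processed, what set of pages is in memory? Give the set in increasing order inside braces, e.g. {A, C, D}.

{0, 2, 4}

2: miss, frames {2}
0: miss, frames {2,0}
2: hit
5: miss, frames {0,2,5}
2: hit
5: hit
2: hit
0: hit
2: hit
4: miss, evict 5, frames {0,2,4}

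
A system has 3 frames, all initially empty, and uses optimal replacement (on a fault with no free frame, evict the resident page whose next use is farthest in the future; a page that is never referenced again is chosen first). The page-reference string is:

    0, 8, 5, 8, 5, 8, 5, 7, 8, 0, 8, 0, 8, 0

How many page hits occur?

10

0 -> miss, frames {0}
8 -> miss, frames {0,8}
5 -> miss, frames {0,8,5}
8 -> hit
5 -> hit
8 -> hit
5 -> hit
7 -> miss, evict 5, frames {0,8,7}
8 -> hit
0 -> hit
8 -> hit
0 -> hit
8 -> hit
0 -> hit
Hits: 10.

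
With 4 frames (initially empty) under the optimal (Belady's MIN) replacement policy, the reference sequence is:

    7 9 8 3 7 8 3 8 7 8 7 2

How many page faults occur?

5

7 → miss, frames [7]
9 → miss, frames [7, 9]
8 → miss, frames [7, 9, 8]
3 → miss, frames [7, 9, 8, 3]
7 → hit
8 → hit
3 → hit
8 → hit
7 → hit
8 → hit
7 → hit
2 → miss, evict 3, frames [7, 9, 8, 2]
Page faults: 5.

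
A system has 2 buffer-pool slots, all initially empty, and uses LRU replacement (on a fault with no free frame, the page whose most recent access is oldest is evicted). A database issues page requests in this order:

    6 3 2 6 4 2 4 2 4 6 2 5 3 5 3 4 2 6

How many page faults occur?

6 → miss, frames {6}
3 → miss, frames {6,3}
2 → miss, evict 6, frames {3,2}
6 → miss, evict 3, frames {2,6}
4 → miss, evict 2, frames {6,4}
2 → miss, evict 6, frames {4,2}
4 → hit
2 → hit
4 → hit
6 → miss, evict 2, frames {4,6}
2 → miss, evict 4, frames {6,2}
5 → miss, evict 6, frames {2,5}
3 → miss, evict 2, frames {5,3}
5 → hit
3 → hit
4 → miss, evict 5, frames {3,4}
2 → miss, evict 3, frames {4,2}
6 → miss, evict 4, frames {2,6}
Page faults: 13.

13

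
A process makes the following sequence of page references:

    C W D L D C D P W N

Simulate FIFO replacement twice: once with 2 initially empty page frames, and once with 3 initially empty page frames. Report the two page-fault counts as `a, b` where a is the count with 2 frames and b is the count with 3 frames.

9, 8

2 frames: F F F F . F F F F F → 9 faults.
3 frames: F F F F . F . F F F → 8 faults.
8 < 9: adding a frame reduced faults, as is typical.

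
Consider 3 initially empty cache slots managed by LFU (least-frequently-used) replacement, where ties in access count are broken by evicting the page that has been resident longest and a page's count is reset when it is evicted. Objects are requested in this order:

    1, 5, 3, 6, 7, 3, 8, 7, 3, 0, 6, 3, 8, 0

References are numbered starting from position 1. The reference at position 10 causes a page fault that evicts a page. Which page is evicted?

8

pos 1: 1: miss, frames (1)
pos 2: 5: miss, frames (1 5)
pos 3: 3: miss, frames (1 5 3)
pos 4: 6: miss, evict 1, frames (5 3 6)
pos 5: 7: miss, evict 5, frames (3 6 7)
pos 6: 3: hit
pos 7: 8: miss, evict 6, frames (3 7 8)
pos 8: 7: hit
pos 9: 3: hit
pos 10: 0: miss, evict 8, frames (3 7 0)
At position 10, page 8 is evicted.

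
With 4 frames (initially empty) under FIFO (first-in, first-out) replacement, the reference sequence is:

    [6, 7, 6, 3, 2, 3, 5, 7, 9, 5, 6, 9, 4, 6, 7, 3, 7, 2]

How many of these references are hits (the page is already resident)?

7

6 -> fault, frames {6}
7 -> fault, frames {6,7}
6 -> hit
3 -> fault, frames {6,7,3}
2 -> fault, frames {6,7,3,2}
3 -> hit
5 -> fault, evict 6, frames {7,3,2,5}
7 -> hit
9 -> fault, evict 7, frames {3,2,5,9}
5 -> hit
6 -> fault, evict 3, frames {2,5,9,6}
9 -> hit
4 -> fault, evict 2, frames {5,9,6,4}
6 -> hit
7 -> fault, evict 5, frames {9,6,4,7}
3 -> fault, evict 9, frames {6,4,7,3}
7 -> hit
2 -> fault, evict 6, frames {4,7,3,2}
Hits: 7.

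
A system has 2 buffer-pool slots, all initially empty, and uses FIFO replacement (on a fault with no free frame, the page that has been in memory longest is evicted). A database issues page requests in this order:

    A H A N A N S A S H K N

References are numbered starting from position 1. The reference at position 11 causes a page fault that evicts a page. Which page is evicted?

S

pos 1: A → miss, frames (A)
pos 2: H → miss, frames (A H)
pos 3: A → hit
pos 4: N → miss, evict A, frames (H N)
pos 5: A → miss, evict H, frames (N A)
pos 6: N → hit
pos 7: S → miss, evict N, frames (A S)
pos 8: A → hit
pos 9: S → hit
pos 10: H → miss, evict A, frames (S H)
pos 11: K → miss, evict S, frames (H K)
At position 11, page S is evicted.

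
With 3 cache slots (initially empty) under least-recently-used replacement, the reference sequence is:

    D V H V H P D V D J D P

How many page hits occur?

4

D -> miss, frames (D)
V -> miss, frames (D V)
H -> miss, frames (D V H)
V -> hit
H -> hit
P -> miss, evict D, frames (V H P)
D -> miss, evict V, frames (H P D)
V -> miss, evict H, frames (P D V)
D -> hit
J -> miss, evict P, frames (V D J)
D -> hit
P -> miss, evict V, frames (J D P)
Hits: 4.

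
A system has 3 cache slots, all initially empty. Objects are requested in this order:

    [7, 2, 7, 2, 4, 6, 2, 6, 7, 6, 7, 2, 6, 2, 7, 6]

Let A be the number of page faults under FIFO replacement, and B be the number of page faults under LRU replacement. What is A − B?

Under FIFO: F F . . F F . . F . . F . . . . → 6 faults.
Under LRU: F F . . F F . . F . . . . . . . → 5 faults.
A − B = 6 − 5 = 1.

1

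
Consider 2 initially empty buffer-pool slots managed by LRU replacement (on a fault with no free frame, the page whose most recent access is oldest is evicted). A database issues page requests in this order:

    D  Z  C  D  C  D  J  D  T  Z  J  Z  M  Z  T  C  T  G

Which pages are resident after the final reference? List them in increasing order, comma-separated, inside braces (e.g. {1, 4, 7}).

D: fault, frames [D]
Z: fault, frames [D, Z]
C: fault, evict D, frames [Z, C]
D: fault, evict Z, frames [C, D]
C: hit
D: hit
J: fault, evict C, frames [D, J]
D: hit
T: fault, evict J, frames [D, T]
Z: fault, evict D, frames [T, Z]
J: fault, evict T, frames [Z, J]
Z: hit
M: fault, evict J, frames [Z, M]
Z: hit
T: fault, evict M, frames [Z, T]
C: fault, evict Z, frames [T, C]
T: hit
G: fault, evict C, frames [T, G]

{G, T}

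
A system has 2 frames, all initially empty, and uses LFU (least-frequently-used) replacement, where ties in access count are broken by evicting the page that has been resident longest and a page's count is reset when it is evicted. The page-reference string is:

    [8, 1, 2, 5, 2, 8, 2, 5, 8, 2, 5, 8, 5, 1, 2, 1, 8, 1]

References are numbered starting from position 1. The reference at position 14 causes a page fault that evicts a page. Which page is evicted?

pos 1: 8: miss, frames {8}
pos 2: 1: miss, frames {8,1}
pos 3: 2: miss, evict 8, frames {1,2}
pos 4: 5: miss, evict 1, frames {2,5}
pos 5: 2: hit
pos 6: 8: miss, evict 5, frames {2,8}
pos 7: 2: hit
pos 8: 5: miss, evict 8, frames {2,5}
pos 9: 8: miss, evict 5, frames {2,8}
pos 10: 2: hit
pos 11: 5: miss, evict 8, frames {2,5}
pos 12: 8: miss, evict 5, frames {2,8}
pos 13: 5: miss, evict 8, frames {2,5}
pos 14: 1: miss, evict 5, frames {2,1}
At position 14, page 5 is evicted.

5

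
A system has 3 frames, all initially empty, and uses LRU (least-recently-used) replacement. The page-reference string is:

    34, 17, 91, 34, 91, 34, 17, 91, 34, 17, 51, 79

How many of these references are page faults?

34 → miss, frames [34]
17 → miss, frames [34, 17]
91 → miss, frames [34, 17, 91]
34 → hit
91 → hit
34 → hit
17 → hit
91 → hit
34 → hit
17 → hit
51 → miss, evict 91, frames [34, 17, 51]
79 → miss, evict 34, frames [17, 51, 79]
Page faults: 5.

5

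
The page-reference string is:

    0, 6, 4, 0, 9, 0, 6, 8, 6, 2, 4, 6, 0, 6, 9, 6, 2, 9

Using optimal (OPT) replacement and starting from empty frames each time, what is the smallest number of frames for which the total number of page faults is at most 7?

f=1: 18 faults
f=2: 11 faults
f=3: 9 faults
f=4: 7 faults
f=5: 6 faults
f=6: 6 faults
Smallest f with faults ≤ 7 is 4.

4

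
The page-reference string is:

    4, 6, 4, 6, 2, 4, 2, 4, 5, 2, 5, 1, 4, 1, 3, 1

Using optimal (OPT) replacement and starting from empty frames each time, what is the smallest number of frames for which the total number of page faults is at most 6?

f=1: 16 faults
f=2: 7 faults
f=3: 6 faults
f=4: 6 faults
f=5: 6 faults
f=6: 6 faults
Smallest f with faults ≤ 6 is 3.

3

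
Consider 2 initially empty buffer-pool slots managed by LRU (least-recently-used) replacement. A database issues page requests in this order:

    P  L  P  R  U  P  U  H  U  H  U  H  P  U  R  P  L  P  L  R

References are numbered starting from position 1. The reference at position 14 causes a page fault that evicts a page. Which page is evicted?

pos 1: P: miss, frames (P)
pos 2: L: miss, frames (P L)
pos 3: P: hit
pos 4: R: miss, evict L, frames (P R)
pos 5: U: miss, evict P, frames (R U)
pos 6: P: miss, evict R, frames (U P)
pos 7: U: hit
pos 8: H: miss, evict P, frames (U H)
pos 9: U: hit
pos 10: H: hit
pos 11: U: hit
pos 12: H: hit
pos 13: P: miss, evict U, frames (H P)
pos 14: U: miss, evict H, frames (P U)
At position 14, page H is evicted.

H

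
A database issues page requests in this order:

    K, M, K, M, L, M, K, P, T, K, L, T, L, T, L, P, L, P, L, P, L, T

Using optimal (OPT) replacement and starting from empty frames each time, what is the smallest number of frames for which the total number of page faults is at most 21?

f=1: 22 faults
f=2: 9 faults
f=3: 6 faults
f=4: 5 faults
f=5: 5 faults
Smallest f with faults ≤ 21 is 2.

2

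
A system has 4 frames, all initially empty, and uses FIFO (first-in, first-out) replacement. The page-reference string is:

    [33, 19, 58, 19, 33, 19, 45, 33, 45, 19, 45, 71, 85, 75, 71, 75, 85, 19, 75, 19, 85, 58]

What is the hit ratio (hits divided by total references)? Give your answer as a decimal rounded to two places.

0.59

33 -> fault, frames (33)
19 -> fault, frames (33 19)
58 -> fault, frames (33 19 58)
19 -> hit
33 -> hit
19 -> hit
45 -> fault, frames (33 19 58 45)
33 -> hit
45 -> hit
19 -> hit
45 -> hit
71 -> fault, evict 33, frames (19 58 45 71)
85 -> fault, evict 19, frames (58 45 71 85)
75 -> fault, evict 58, frames (45 71 85 75)
71 -> hit
75 -> hit
85 -> hit
19 -> fault, evict 45, frames (71 85 75 19)
75 -> hit
19 -> hit
85 -> hit
58 -> fault, evict 71, frames (85 75 19 58)
Hits: 13 of 22 references → 13/22 = 0.5909.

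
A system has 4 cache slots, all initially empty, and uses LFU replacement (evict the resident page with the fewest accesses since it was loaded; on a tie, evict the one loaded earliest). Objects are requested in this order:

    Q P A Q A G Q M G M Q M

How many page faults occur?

5

Q -> fault, frames (Q)
P -> fault, frames (Q P)
A -> fault, frames (Q P A)
Q -> hit
A -> hit
G -> fault, frames (Q P A G)
Q -> hit
M -> fault, evict P, frames (Q A G M)
G -> hit
M -> hit
Q -> hit
M -> hit
Page faults: 5.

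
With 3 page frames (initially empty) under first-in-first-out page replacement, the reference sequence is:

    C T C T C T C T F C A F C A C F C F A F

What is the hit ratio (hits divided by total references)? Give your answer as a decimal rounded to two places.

0.75

C: miss, frames {C}
T: miss, frames {C,T}
C: hit
T: hit
C: hit
T: hit
C: hit
T: hit
F: miss, frames {C,T,F}
C: hit
A: miss, evict C, frames {T,F,A}
F: hit
C: miss, evict T, frames {F,A,C}
A: hit
C: hit
F: hit
C: hit
F: hit
A: hit
F: hit
Hits: 15 of 20 references → 15/20 = 0.7500.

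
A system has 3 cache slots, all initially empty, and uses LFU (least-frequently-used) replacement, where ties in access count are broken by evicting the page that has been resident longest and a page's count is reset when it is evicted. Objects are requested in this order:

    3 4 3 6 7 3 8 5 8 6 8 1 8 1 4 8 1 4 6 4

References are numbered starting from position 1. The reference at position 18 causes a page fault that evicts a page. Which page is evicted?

pos 1: 3 → miss, frames (3)
pos 2: 4 → miss, frames (3 4)
pos 3: 3 → hit
pos 4: 6 → miss, frames (3 4 6)
pos 5: 7 → miss, evict 4, frames (3 6 7)
pos 6: 3 → hit
pos 7: 8 → miss, evict 6, frames (3 7 8)
pos 8: 5 → miss, evict 7, frames (3 8 5)
pos 9: 8 → hit
pos 10: 6 → miss, evict 5, frames (3 8 6)
pos 11: 8 → hit
pos 12: 1 → miss, evict 6, frames (3 8 1)
pos 13: 8 → hit
pos 14: 1 → hit
pos 15: 4 → miss, evict 1, frames (3 8 4)
pos 16: 8 → hit
pos 17: 1 → miss, evict 4, frames (3 8 1)
pos 18: 4 → miss, evict 1, frames (3 8 4)
At position 18, page 1 is evicted.

1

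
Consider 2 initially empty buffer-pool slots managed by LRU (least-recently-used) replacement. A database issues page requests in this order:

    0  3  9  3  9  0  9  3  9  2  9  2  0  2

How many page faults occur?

0 -> miss, frames {0}
3 -> miss, frames {0,3}
9 -> miss, evict 0, frames {3,9}
3 -> hit
9 -> hit
0 -> miss, evict 3, frames {9,0}
9 -> hit
3 -> miss, evict 0, frames {9,3}
9 -> hit
2 -> miss, evict 3, frames {9,2}
9 -> hit
2 -> hit
0 -> miss, evict 9, frames {2,0}
2 -> hit
Page faults: 7.

7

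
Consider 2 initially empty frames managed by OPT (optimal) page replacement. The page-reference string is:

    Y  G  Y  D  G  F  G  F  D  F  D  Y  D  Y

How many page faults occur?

Y → miss, frames {Y}
G → miss, frames {Y,G}
Y → hit
D → miss, evict Y, frames {G,D}
G → hit
F → miss, evict D, frames {G,F}
G → hit
F → hit
D → miss, evict G, frames {F,D}
F → hit
D → hit
Y → miss, evict F, frames {D,Y}
D → hit
Y → hit
Page faults: 6.

6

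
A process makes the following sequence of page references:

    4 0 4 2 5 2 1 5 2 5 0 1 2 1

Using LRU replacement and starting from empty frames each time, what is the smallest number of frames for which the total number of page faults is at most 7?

f=1: 14 faults
f=2: 10 faults
f=3: 8 faults
f=4: 6 faults
f=5: 5 faults
Smallest f with faults ≤ 7 is 4.

4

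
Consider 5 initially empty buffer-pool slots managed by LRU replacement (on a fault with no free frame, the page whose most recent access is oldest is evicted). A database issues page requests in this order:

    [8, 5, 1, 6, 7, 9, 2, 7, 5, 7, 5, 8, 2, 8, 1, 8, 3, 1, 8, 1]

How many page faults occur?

11

8 -> fault, frames {8}
5 -> fault, frames {8,5}
1 -> fault, frames {8,5,1}
6 -> fault, frames {8,5,1,6}
7 -> fault, frames {8,5,1,6,7}
9 -> fault, evict 8, frames {5,1,6,7,9}
2 -> fault, evict 5, frames {1,6,7,9,2}
7 -> hit
5 -> fault, evict 1, frames {6,9,2,7,5}
7 -> hit
5 -> hit
8 -> fault, evict 6, frames {9,2,7,5,8}
2 -> hit
8 -> hit
1 -> fault, evict 9, frames {7,5,2,8,1}
8 -> hit
3 -> fault, evict 7, frames {5,2,1,8,3}
1 -> hit
8 -> hit
1 -> hit
Page faults: 11.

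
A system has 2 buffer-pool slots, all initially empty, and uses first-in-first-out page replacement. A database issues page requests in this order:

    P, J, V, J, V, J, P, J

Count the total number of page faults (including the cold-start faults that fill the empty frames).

5

P: miss, frames (P)
J: miss, frames (P J)
V: miss, evict P, frames (J V)
J: hit
V: hit
J: hit
P: miss, evict J, frames (V P)
J: miss, evict V, frames (P J)
Page faults: 5.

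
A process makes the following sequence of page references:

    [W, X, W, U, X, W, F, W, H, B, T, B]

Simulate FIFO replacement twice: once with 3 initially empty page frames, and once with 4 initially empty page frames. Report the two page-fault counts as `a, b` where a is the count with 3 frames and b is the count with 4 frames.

3 frames: F F . F . . F F F F F . → 8 faults.
4 frames: F F . F . . F . F F F . → 7 faults.
7 < 8: adding a frame reduced faults, as is typical.

8, 7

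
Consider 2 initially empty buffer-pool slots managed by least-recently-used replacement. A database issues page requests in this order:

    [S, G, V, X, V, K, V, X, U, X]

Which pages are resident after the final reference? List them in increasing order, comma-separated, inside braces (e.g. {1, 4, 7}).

{U, X}

S -> miss, frames [S]
G -> miss, frames [S, G]
V -> miss, evict S, frames [G, V]
X -> miss, evict G, frames [V, X]
V -> hit
K -> miss, evict X, frames [V, K]
V -> hit
X -> miss, evict K, frames [V, X]
U -> miss, evict V, frames [X, U]
X -> hit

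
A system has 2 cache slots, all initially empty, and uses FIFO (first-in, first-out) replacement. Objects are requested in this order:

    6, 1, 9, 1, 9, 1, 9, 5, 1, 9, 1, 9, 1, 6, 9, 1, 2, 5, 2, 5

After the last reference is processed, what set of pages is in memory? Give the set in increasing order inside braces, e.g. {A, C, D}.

6: miss, frames [6]
1: miss, frames [6, 1]
9: miss, evict 6, frames [1, 9]
1: hit
9: hit
1: hit
9: hit
5: miss, evict 1, frames [9, 5]
1: miss, evict 9, frames [5, 1]
9: miss, evict 5, frames [1, 9]
1: hit
9: hit
1: hit
6: miss, evict 1, frames [9, 6]
9: hit
1: miss, evict 9, frames [6, 1]
2: miss, evict 6, frames [1, 2]
5: miss, evict 1, frames [2, 5]
2: hit
5: hit

{2, 5}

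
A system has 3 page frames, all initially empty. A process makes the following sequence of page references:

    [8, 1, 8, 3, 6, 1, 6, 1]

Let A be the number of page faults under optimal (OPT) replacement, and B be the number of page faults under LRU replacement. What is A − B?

-1

Under OPT: F F . F F . . . → 4 faults.
Under LRU: F F . F F F . . → 5 faults.
A − B = 4 − 5 = -1.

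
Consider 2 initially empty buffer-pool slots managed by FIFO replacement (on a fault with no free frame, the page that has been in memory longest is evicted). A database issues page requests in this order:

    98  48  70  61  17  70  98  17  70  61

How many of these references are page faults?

10

98: miss, frames [98]
48: miss, frames [98, 48]
70: miss, evict 98, frames [48, 70]
61: miss, evict 48, frames [70, 61]
17: miss, evict 70, frames [61, 17]
70: miss, evict 61, frames [17, 70]
98: miss, evict 17, frames [70, 98]
17: miss, evict 70, frames [98, 17]
70: miss, evict 98, frames [17, 70]
61: miss, evict 17, frames [70, 61]
Page faults: 10.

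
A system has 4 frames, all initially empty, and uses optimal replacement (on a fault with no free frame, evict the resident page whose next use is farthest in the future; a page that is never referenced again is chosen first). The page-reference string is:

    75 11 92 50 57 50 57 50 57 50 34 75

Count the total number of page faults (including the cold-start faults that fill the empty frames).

6

75 -> fault, frames (75)
11 -> fault, frames (75 11)
92 -> fault, frames (75 11 92)
50 -> fault, frames (75 11 92 50)
57 -> fault, evict 92, frames (75 11 50 57)
50 -> hit
57 -> hit
50 -> hit
57 -> hit
50 -> hit
34 -> fault, evict 57, frames (75 11 50 34)
75 -> hit
Page faults: 6.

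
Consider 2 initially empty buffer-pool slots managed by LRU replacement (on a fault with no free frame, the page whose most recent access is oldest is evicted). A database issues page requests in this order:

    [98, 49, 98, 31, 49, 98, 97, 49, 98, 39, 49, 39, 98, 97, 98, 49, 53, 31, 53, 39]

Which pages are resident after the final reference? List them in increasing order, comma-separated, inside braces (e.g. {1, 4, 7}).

{39, 53}

98 → fault, frames {98}
49 → fault, frames {98,49}
98 → hit
31 → fault, evict 49, frames {98,31}
49 → fault, evict 98, frames {31,49}
98 → fault, evict 31, frames {49,98}
97 → fault, evict 49, frames {98,97}
49 → fault, evict 98, frames {97,49}
98 → fault, evict 97, frames {49,98}
39 → fault, evict 49, frames {98,39}
49 → fault, evict 98, frames {39,49}
39 → hit
98 → fault, evict 49, frames {39,98}
97 → fault, evict 39, frames {98,97}
98 → hit
49 → fault, evict 97, frames {98,49}
53 → fault, evict 98, frames {49,53}
31 → fault, evict 49, frames {53,31}
53 → hit
39 → fault, evict 31, frames {53,39}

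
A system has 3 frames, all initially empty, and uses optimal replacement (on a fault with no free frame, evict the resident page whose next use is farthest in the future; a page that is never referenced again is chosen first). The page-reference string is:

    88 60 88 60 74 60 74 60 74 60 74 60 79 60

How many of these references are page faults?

88: fault, frames (88)
60: fault, frames (88 60)
88: hit
60: hit
74: fault, frames (88 60 74)
60: hit
74: hit
60: hit
74: hit
60: hit
74: hit
60: hit
79: fault, evict 74, frames (88 60 79)
60: hit
Page faults: 4.

4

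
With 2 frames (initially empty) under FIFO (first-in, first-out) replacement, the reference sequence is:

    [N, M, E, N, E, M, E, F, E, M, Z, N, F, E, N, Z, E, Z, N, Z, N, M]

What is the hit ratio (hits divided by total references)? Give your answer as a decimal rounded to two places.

0.18

N -> miss, frames (N)
M -> miss, frames (N M)
E -> miss, evict N, frames (M E)
N -> miss, evict M, frames (E N)
E -> hit
M -> miss, evict E, frames (N M)
E -> miss, evict N, frames (M E)
F -> miss, evict M, frames (E F)
E -> hit
M -> miss, evict E, frames (F M)
Z -> miss, evict F, frames (M Z)
N -> miss, evict M, frames (Z N)
F -> miss, evict Z, frames (N F)
E -> miss, evict N, frames (F E)
N -> miss, evict F, frames (E N)
Z -> miss, evict E, frames (N Z)
E -> miss, evict N, frames (Z E)
Z -> hit
N -> miss, evict Z, frames (E N)
Z -> miss, evict E, frames (N Z)
N -> hit
M -> miss, evict N, frames (Z M)
Hits: 4 of 22 references → 4/22 = 0.1818.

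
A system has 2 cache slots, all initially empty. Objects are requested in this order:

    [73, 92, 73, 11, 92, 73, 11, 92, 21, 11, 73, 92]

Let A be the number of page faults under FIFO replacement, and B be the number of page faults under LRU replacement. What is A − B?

-2

Under FIFO: F F . F . F . F F F F F → 9 faults.
Under LRU: F F . F F F F F F F F F → 11 faults.
A − B = 9 − 11 = -2.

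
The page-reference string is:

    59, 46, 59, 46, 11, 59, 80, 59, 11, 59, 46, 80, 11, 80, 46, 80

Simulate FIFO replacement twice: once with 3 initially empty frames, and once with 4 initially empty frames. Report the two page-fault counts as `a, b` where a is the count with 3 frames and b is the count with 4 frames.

3 frames: F F . . F . F F . . F . F F . . → 8 faults.
4 frames: F F . . F . F . . . . . . . . . → 4 faults.
4 < 8: adding a frame reduced faults, as is typical.

8, 4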